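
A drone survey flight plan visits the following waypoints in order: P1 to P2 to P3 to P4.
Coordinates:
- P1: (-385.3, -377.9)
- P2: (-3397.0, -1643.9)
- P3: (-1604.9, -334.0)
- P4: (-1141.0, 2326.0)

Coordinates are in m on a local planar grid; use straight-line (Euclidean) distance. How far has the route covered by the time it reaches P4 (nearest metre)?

Leg distances:
P1→P2: 3267.0 m  (cumulative 3267.0 m)
P2→P3: 2219.8 m  (cumulative 5486.8 m)
P3→P4: 2700.1 m  (cumulative 8186.9 m)
Cumulative distance at P4 ≈ 8187 m.

8187 m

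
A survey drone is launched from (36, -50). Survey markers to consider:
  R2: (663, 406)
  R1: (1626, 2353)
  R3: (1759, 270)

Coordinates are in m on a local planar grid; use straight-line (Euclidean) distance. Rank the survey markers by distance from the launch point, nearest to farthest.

Distances from the launch point:
R2 (663, 406): 775.3 m
R3 (1759, 270): 1752.5 m
R1 (1626, 2353): 2881.4 m

R2, R3, R1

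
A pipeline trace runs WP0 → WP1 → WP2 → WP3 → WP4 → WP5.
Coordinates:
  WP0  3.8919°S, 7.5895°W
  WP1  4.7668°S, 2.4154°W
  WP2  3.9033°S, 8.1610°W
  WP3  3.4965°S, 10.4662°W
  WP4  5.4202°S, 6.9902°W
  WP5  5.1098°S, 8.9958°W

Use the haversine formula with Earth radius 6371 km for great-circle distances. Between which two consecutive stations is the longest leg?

WP1–WP2

Leg distances:
WP0→WP1: 581.9 km
WP1→WP2: 644.2 km
WP2→WP3: 259.8 km
WP3→WP4: 440.7 km
WP4→WP5: 224.7 km
The longest leg is WP1–WP2 at 644.2 km.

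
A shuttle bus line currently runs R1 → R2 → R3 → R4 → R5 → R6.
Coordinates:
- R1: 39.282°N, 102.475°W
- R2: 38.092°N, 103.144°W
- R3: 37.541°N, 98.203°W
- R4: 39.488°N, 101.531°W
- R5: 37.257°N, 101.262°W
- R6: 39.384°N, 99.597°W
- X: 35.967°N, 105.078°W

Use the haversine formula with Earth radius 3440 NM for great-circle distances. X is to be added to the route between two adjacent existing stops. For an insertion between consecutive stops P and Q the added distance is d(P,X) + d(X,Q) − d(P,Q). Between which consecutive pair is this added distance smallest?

between R2 and R3

Added distance for inserting X between each consecutive pair:
R1–R2: 314.0 NM
R2–R3: 264.9 NM
R3–R4: 418.9 NM
R4–R5: 335.2 NM
R5–R6: 381.1 NM
Smallest added distance is 264.9 NM, inserting between R2 and R3.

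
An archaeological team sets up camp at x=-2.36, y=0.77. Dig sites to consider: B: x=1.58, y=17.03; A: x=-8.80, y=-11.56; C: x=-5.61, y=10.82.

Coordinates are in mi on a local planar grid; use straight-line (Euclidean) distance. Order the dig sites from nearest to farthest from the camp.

Distances from the camp:
C x=-5.61, y=10.82: 10.6 mi
A x=-8.80, y=-11.56: 13.9 mi
B x=1.58, y=17.03: 16.7 mi

C, A, B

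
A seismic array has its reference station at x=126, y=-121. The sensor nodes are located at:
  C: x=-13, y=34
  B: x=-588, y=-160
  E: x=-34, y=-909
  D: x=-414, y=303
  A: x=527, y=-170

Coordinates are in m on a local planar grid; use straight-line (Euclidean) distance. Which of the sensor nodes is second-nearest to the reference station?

A

Distances from the reference station (x=126, y=-121):
C: 208.2 m
A: 404.0 m
D: 686.6 m
B: 715.1 m
E: 804.1 m
The second-nearest is A at 404.0 m.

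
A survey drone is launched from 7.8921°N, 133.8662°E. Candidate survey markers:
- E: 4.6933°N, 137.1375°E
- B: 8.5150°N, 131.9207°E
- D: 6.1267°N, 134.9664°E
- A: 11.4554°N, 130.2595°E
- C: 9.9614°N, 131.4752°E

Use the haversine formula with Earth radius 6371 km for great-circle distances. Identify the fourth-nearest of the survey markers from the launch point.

Distance to each, sorted:
B: 225.0 km
D: 230.8 km
C: 349.2 km
E: 507.2 km
A: 559.7 km
The fourth-nearest is E at 507.2 km.

E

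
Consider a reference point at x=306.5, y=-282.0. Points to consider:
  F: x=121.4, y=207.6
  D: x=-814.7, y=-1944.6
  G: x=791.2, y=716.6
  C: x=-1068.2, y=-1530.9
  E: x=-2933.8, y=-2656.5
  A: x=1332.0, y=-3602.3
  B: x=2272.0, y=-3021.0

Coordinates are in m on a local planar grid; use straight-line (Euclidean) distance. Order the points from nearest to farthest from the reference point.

Distances from the reference point:
F x=121.4, y=207.6: 523.4 m
G x=791.2, y=716.6: 1110.0 m
C x=-1068.2, y=-1530.9: 1857.3 m
D x=-814.7, y=-1944.6: 2005.3 m
B x=2272.0, y=-3021.0: 3371.2 m
A x=1332.0, y=-3602.3: 3475.1 m
E x=-2933.8, y=-2656.5: 4017.2 m

F, G, C, D, B, A, E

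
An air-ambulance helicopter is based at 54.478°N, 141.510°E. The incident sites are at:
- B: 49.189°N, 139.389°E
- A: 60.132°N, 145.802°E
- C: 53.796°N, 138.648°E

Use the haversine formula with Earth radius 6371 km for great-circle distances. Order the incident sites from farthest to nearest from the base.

Computing each great-circle distance from 54.478°N, 141.510°E:
A 60.132°N, 145.802°E: 679.2 km
B 49.189°N, 139.389°E: 605.8 km
C 53.796°N, 138.648°E: 201.3 km

A, B, C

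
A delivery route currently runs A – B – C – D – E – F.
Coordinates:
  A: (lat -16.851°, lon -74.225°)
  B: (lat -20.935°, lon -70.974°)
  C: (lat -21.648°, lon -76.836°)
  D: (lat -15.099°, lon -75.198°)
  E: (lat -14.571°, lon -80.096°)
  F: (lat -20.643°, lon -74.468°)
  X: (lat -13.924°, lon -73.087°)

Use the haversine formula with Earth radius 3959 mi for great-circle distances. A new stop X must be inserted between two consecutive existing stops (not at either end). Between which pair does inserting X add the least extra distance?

Added distance for inserting X between each consecutive pair:
A–B: 366.8 mi
B–C: 711.3 mi
C–D: 285.7 mi
D–E: 305.2 mi
E–F: 384.9 mi
Smallest added distance is 285.7 mi, inserting between C and D.

between C and D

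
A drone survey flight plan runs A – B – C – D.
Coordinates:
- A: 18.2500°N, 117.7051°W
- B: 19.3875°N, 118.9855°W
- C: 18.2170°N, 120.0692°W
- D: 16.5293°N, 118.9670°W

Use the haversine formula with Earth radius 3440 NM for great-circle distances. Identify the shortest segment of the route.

Leg distances:
A→B: 99.8 NM
B→C: 93.4 NM
C→D: 119.4 NM
The shortest leg is B–C at 93.4 NM.

B–C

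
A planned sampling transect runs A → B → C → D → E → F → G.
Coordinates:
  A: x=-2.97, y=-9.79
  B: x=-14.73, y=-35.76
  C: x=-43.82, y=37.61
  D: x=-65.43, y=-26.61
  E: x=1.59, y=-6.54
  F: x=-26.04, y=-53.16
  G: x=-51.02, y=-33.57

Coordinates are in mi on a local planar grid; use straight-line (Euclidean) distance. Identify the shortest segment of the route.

A–B

Leg distances:
A→B: 28.5 mi
B→C: 78.9 mi
C→D: 67.8 mi
D→E: 70.0 mi
E→F: 54.2 mi
F→G: 31.7 mi
The shortest leg is A–B at 28.5 mi.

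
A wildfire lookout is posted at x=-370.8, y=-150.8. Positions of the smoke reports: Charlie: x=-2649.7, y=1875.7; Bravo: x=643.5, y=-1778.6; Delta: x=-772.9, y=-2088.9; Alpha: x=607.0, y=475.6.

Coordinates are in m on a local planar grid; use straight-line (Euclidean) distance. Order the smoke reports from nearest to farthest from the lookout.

Alpha, Bravo, Delta, Charlie

Distances from the lookout:
Alpha x=607.0, y=475.6: 1161.2 m
Bravo x=643.5, y=-1778.6: 1918.0 m
Delta x=-772.9, y=-2088.9: 1979.4 m
Charlie x=-2649.7, y=1875.7: 3049.6 m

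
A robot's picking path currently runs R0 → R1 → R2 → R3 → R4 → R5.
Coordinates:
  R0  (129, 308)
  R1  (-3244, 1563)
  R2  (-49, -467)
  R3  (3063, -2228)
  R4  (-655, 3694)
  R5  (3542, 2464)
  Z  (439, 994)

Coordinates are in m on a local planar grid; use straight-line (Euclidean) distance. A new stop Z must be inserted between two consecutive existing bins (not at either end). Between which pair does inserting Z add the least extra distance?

Added distance for inserting Z between each consecutive pair:
R0–R1: 880.6 m
R1–R2: 1481.7 m
R2–R3: 2120.0 m
R3–R4: 76.1 m
R4–R5: 1973.3 m
Smallest added distance is 76.1 m, inserting between R3 and R4.

between R3 and R4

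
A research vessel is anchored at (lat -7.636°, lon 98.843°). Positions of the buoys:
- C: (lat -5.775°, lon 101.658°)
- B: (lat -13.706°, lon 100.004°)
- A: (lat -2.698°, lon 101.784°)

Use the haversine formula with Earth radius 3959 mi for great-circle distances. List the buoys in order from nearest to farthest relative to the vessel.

C, A, B

Computing each great-circle distance from (lat -7.636°, lon 98.843°):
C (lat -5.775°, lon 101.658°): 232.1 mi
A (lat -2.698°, lon 101.784°): 396.7 mi
B (lat -13.706°, lon 100.004°): 426.8 mi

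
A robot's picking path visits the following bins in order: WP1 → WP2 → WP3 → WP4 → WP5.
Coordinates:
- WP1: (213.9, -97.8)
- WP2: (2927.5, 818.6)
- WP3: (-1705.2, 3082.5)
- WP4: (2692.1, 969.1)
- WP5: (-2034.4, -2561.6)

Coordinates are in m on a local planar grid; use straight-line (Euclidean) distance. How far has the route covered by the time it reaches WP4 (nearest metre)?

Leg distances:
WP1→WP2: 2864.2 m  (cumulative 2864.2 m)
WP2→WP3: 5156.3 m  (cumulative 8020.4 m)
WP3→WP4: 4878.8 m  (cumulative 12899.2 m)
Cumulative distance at WP4 ≈ 12899 m.

12899 m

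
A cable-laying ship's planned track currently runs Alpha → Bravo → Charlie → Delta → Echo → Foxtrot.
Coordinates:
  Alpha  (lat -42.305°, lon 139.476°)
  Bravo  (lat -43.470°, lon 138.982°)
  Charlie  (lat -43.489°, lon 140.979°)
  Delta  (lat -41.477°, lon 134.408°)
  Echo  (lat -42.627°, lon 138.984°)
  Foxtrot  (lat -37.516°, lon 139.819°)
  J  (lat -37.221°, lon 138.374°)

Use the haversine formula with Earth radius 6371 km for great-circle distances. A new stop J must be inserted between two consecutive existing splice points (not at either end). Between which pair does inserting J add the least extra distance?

between Echo and Foxtrot

Added distance for inserting J between each consecutive pair:
Alpha–Bravo: 1134.2 km
Bravo–Charlie: 1266.6 km
Charlie–Delta: 730.9 km
Delta–Echo: 787.7 km
Echo–Foxtrot: 162.5 km
Smallest added distance is 162.5 km, inserting between Echo and Foxtrot.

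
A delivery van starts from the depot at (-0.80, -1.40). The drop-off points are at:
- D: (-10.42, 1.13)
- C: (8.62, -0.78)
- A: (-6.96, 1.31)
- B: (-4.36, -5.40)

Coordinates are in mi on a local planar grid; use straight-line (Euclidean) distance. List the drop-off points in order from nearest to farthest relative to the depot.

B, A, C, D

Distances from the depot:
B (-4.36, -5.40): 5.4 mi
A (-6.96, 1.31): 6.7 mi
C (8.62, -0.78): 9.4 mi
D (-10.42, 1.13): 9.9 mi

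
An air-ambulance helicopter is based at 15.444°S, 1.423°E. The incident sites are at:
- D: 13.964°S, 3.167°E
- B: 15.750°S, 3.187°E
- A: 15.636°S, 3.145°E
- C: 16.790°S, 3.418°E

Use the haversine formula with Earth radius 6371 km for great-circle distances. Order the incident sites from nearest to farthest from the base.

A, B, D, C

Distances from the base:
A 15.636°S, 3.145°E: 185.7 km
B 15.750°S, 3.187°E: 192.0 km
D 13.964°S, 3.167°E: 249.5 km
C 16.790°S, 3.418°E: 260.4 km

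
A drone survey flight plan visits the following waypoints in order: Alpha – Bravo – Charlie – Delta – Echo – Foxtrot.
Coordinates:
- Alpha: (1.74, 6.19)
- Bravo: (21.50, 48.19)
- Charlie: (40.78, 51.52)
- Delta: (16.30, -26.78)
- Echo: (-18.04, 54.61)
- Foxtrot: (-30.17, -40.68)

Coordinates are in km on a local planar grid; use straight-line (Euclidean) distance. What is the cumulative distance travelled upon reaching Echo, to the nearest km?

236 km

Leg distances:
Alpha→Bravo: 46.4 km  (cumulative 46.4 km)
Bravo→Charlie: 19.6 km  (cumulative 66.0 km)
Charlie→Delta: 82.0 km  (cumulative 148.0 km)
Delta→Echo: 88.3 km  (cumulative 236.4 km)
Cumulative distance at Echo ≈ 236 km.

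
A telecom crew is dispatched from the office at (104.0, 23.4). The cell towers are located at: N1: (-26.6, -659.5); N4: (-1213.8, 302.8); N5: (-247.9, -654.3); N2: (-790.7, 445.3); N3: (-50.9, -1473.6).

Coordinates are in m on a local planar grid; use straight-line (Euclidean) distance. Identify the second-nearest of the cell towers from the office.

N5

Distance to each, sorted:
N1: 695.3 m
N5: 763.6 m
N2: 989.2 m
N4: 1347.1 m
N3: 1505.0 m
The second-nearest is N5 at 763.6 m.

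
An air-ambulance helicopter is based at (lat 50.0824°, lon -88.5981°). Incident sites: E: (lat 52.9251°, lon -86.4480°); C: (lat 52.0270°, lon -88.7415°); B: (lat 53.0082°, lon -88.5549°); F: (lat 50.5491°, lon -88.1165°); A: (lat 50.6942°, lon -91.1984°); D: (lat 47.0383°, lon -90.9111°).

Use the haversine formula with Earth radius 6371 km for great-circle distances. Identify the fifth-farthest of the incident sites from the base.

A

Distance to each, sorted:
D: 378.8 km
E: 349.3 km
B: 325.3 km
C: 216.5 km
A: 196.5 km
F: 62.1 km
The fifth-farthest is A at 196.5 km.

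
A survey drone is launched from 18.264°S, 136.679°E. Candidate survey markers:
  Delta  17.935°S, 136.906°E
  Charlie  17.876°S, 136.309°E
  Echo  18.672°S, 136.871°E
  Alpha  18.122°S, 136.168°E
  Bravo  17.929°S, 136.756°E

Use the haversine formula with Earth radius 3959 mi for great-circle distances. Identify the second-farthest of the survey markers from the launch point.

Alpha

Distance to each, sorted:
Charlie: 36.2 mi
Alpha: 34.9 mi
Echo: 30.9 mi
Delta: 27.2 mi
Bravo: 23.7 mi
The second-farthest is Alpha at 34.9 mi.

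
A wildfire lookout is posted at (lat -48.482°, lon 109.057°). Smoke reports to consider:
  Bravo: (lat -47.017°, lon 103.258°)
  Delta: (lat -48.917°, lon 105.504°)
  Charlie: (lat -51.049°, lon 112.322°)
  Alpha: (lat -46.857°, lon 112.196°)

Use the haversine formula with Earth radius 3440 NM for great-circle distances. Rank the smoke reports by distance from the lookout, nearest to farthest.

Delta, Alpha, Charlie, Bravo

Distances from the lookout:
Delta (lat -48.917°, lon 105.504°): 143.2 NM
Alpha (lat -46.857°, lon 112.196°): 160.1 NM
Charlie (lat -51.049°, lon 112.322°): 199.4 NM
Bravo (lat -47.017°, lon 103.258°): 250.0 NM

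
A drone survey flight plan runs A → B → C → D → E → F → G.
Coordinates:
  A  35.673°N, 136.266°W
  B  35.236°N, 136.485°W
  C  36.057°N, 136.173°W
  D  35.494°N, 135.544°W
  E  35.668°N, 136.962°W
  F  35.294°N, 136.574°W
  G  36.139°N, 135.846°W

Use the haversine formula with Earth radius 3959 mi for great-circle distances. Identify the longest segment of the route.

Leg distances:
A→B: 32.6 mi
B→C: 59.4 mi
C→D: 52.5 mi
D→E: 80.6 mi
E→F: 33.8 mi
F→G: 71.3 mi
The longest leg is D–E at 80.6 mi.

D–E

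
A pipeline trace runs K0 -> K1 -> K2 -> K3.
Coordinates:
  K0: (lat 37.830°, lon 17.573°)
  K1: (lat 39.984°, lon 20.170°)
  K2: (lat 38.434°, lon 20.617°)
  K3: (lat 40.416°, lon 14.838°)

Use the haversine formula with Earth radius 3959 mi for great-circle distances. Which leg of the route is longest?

K2–K3

Leg distances:
K0→K1: 204.1 mi
K1→K2: 109.7 mi
K2→K3: 337.4 mi
The longest leg is K2–K3 at 337.4 mi.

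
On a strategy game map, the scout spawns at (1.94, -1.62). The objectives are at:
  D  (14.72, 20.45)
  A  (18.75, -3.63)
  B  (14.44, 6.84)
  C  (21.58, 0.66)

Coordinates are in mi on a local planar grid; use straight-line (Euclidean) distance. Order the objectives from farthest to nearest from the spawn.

D, C, A, B

Distances from the spawn:
D (14.72, 20.45): 25.5 mi
C (21.58, 0.66): 19.8 mi
A (18.75, -3.63): 16.9 mi
B (14.44, 6.84): 15.1 mi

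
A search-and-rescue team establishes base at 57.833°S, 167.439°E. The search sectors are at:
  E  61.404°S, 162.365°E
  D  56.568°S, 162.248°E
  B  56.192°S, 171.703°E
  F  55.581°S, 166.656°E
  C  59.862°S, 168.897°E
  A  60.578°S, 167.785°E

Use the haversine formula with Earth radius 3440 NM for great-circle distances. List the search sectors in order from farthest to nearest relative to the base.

Computing each great-circle distance from 57.833°S, 167.439°E:
E 61.404°S, 162.365°E: 263.9 NM
D 56.568°S, 162.248°E: 185.1 NM
B 56.192°S, 171.703°E: 170.6 NM
A 60.578°S, 167.785°E: 165.2 NM
F 55.581°S, 166.656°E: 137.6 NM
C 59.862°S, 168.897°E: 130.0 NM

E, D, B, A, F, C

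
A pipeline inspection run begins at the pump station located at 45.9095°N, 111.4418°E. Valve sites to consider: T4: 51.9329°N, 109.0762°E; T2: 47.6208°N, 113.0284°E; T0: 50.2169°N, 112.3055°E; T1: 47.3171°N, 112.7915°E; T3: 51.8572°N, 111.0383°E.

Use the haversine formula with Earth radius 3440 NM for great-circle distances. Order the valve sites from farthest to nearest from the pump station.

T4, T3, T0, T2, T1

Distances from the pump station:
T4 51.9329°N, 109.0762°E: 373.4 NM
T3 51.8572°N, 111.0383°E: 357.4 NM
T0 50.2169°N, 112.3055°E: 260.9 NM
T2 47.6208°N, 113.0284°E: 121.7 NM
T1 47.3171°N, 112.7915°E: 101.2 NM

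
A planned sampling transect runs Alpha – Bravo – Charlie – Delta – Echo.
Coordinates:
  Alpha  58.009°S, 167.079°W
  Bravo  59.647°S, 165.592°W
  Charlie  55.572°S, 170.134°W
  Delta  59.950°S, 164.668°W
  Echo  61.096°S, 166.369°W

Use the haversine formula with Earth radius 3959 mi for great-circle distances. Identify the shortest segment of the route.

Delta–Echo

Leg distances:
Alpha→Bravo: 125.0 mi
Bravo→Charlie: 327.8 mi
Charlie→Delta: 363.2 mi
Delta→Echo: 98.1 mi
The shortest leg is Delta–Echo at 98.1 mi.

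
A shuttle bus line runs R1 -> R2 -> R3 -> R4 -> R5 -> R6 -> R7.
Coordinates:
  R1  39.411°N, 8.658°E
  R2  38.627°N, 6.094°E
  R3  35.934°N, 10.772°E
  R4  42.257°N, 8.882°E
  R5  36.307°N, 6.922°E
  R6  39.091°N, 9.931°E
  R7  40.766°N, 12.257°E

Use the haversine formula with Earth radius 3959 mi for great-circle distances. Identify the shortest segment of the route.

Leg distances:
R1→R2: 147.9 mi
R2→R3: 317.4 mi
R3→R4: 448.5 mi
R4→R5: 424.2 mi
R5→R6: 253.1 mi
R6→R7: 169.1 mi
The shortest leg is R1–R2 at 147.9 mi.

R1–R2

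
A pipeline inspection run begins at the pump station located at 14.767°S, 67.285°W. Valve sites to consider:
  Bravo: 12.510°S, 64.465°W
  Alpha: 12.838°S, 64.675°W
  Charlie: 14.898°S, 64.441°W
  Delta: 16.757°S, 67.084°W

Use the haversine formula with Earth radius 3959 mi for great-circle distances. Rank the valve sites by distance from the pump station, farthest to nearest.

Distances from the pump station:
Bravo 12.510°S, 64.465°W: 245.3 mi
Alpha 12.838°S, 64.675°W: 220.1 mi
Charlie 14.898°S, 64.441°W: 190.2 mi
Delta 16.757°S, 67.084°W: 138.2 mi

Bravo, Alpha, Charlie, Delta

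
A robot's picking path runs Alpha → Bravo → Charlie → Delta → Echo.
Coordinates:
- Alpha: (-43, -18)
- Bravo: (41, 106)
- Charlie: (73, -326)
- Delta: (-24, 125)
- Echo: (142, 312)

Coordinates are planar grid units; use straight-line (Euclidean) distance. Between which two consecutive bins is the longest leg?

Leg distances:
Alpha→Bravo: 149.8
Bravo→Charlie: 433.2
Charlie→Delta: 461.3
Delta→Echo: 250.0
The longest leg is Charlie–Delta at 461.3.

Charlie–Delta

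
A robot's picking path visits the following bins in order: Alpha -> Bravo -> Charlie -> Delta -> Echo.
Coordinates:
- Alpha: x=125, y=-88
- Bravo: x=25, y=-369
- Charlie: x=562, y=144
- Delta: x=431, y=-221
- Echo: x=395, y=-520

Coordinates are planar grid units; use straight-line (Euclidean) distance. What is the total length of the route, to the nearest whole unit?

Leg distances:
Alpha→Bravo: 298.3  (cumulative 298.3)
Bravo→Charlie: 742.7  (cumulative 1040.9)
Charlie→Delta: 387.8  (cumulative 1428.7)
Delta→Echo: 301.2  (cumulative 1729.9)
Total route length ≈ 1730.

1730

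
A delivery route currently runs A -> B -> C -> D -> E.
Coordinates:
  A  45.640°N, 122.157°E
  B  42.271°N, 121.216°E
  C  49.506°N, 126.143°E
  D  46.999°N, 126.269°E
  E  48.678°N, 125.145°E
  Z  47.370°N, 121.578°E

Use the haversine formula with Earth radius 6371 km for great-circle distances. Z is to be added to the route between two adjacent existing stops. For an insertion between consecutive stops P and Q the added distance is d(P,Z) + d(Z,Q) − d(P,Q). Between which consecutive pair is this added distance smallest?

Added distance for inserting Z between each consecutive pair:
A–B: 383.0 km
B–C: 89.9 km
C–D: 489.9 km
D–E: 454.7 km
Smallest added distance is 89.9 km, inserting between B and C.

between B and C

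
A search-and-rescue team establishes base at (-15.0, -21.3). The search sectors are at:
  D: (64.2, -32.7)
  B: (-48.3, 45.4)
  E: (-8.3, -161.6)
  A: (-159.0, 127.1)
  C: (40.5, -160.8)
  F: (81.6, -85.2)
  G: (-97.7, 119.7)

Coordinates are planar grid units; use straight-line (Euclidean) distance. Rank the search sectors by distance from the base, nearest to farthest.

B, D, F, E, C, G, A

Computing each straight-line distance from (-15.0, -21.3):
B (-48.3, 45.4): 74.6
D (64.2, -32.7): 80.0
F (81.6, -85.2): 115.8
E (-8.3, -161.6): 140.5
C (40.5, -160.8): 150.1
G (-97.7, 119.7): 163.5
A (-159.0, 127.1): 206.8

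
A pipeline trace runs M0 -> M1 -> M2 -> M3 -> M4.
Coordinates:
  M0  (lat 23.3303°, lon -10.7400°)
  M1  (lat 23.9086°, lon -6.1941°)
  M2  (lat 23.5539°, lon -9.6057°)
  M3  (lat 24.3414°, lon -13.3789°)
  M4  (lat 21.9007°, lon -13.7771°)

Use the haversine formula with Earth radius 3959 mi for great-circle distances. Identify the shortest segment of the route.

M3–M4

Leg distances:
M0→M1: 290.5 mi
M1→M2: 217.2 mi
M2→M3: 244.4 mi
M3→M4: 170.5 mi
The shortest leg is M3–M4 at 170.5 mi.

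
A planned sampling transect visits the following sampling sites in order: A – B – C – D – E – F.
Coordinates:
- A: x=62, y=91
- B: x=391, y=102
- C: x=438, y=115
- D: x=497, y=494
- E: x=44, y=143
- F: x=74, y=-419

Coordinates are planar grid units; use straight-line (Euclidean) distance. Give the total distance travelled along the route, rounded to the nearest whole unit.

1897

Leg distances:
A→B: 329.2  (cumulative 329.2)
B→C: 48.8  (cumulative 377.9)
C→D: 383.6  (cumulative 761.5)
D→E: 573.1  (cumulative 1334.6)
E→F: 562.8  (cumulative 1897.4)
Total route length ≈ 1897.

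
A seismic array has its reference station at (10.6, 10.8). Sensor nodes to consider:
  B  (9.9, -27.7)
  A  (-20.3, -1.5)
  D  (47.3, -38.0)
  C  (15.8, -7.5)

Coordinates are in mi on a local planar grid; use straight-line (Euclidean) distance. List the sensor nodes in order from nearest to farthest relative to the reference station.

Distances from the reference station:
C (15.8, -7.5): 19.0 mi
A (-20.3, -1.5): 33.3 mi
B (9.9, -27.7): 38.5 mi
D (47.3, -38.0): 61.1 mi

C, A, B, D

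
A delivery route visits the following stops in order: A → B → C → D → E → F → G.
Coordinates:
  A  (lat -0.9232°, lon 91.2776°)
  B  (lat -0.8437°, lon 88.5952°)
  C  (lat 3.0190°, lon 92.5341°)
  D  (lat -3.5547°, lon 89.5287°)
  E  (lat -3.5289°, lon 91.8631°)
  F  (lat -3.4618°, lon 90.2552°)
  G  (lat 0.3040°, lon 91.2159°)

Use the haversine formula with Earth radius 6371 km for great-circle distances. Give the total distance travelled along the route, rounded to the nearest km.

2585 km

Leg distances:
A→B: 298.4 km  (cumulative 298.4 km)
B→C: 613.3 km  (cumulative 911.7 km)
C→D: 803.7 km  (cumulative 1715.3 km)
D→E: 259.1 km  (cumulative 1974.4 km)
E→F: 178.6 km  (cumulative 2153.1 km)
F→G: 432.1 km  (cumulative 2585.2 km)
Total route length ≈ 2585 km.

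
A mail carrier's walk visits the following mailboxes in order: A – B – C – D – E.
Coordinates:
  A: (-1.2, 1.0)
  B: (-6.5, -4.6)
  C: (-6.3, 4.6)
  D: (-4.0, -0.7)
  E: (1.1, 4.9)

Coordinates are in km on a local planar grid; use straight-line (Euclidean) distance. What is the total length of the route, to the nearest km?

30 km

Leg distances:
A→B: 7.7 km  (cumulative 7.7 km)
B→C: 9.2 km  (cumulative 16.9 km)
C→D: 5.8 km  (cumulative 22.7 km)
D→E: 7.6 km  (cumulative 30.3 km)
Total route length ≈ 30 km.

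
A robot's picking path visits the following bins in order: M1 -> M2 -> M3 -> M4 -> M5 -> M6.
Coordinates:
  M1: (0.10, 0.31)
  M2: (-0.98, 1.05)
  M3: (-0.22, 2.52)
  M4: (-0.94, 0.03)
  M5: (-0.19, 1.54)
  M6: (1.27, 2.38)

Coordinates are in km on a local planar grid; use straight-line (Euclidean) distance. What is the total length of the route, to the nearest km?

9 km

Leg distances:
M1→M2: 1.3 km  (cumulative 1.3 km)
M2→M3: 1.7 km  (cumulative 3.0 km)
M3→M4: 2.6 km  (cumulative 5.6 km)
M4→M5: 1.7 km  (cumulative 7.2 km)
M5→M6: 1.7 km  (cumulative 8.9 km)
Total route length ≈ 9 km.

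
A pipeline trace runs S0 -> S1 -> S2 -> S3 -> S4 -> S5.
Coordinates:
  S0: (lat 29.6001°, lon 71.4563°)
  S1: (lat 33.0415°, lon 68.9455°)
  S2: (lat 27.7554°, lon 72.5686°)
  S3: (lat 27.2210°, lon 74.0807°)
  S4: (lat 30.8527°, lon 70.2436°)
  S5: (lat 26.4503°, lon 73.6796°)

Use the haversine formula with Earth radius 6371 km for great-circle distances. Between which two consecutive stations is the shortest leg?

S2–S3

Leg distances:
S0→S1: 450.9 km
S1→S2: 682.7 km
S2→S3: 160.6 km
S3→S4: 549.7 km
S4→S5: 593.2 km
The shortest leg is S2–S3 at 160.6 km.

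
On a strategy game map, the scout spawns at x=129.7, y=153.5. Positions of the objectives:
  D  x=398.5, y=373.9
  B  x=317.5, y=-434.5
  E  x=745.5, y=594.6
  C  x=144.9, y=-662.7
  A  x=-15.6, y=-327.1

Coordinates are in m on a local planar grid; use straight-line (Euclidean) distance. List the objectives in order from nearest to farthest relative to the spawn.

Computing each straight-line distance from x=129.7, y=153.5:
D x=398.5, y=373.9: 347.6 m
A x=-15.6, y=-327.1: 502.1 m
B x=317.5, y=-434.5: 617.3 m
E x=745.5, y=594.6: 757.5 m
C x=144.9, y=-662.7: 816.3 m

D, A, B, E, C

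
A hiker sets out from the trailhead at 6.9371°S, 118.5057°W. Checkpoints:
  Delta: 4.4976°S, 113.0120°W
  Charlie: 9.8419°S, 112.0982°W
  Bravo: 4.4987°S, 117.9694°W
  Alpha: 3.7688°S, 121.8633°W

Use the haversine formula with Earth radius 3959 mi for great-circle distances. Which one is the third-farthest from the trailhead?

Alpha

Distance to each, sorted:
Charlie: 481.8 mi
Delta: 413.6 mi
Alpha: 318.2 mi
Bravo: 172.5 mi
The third-farthest is Alpha at 318.2 mi.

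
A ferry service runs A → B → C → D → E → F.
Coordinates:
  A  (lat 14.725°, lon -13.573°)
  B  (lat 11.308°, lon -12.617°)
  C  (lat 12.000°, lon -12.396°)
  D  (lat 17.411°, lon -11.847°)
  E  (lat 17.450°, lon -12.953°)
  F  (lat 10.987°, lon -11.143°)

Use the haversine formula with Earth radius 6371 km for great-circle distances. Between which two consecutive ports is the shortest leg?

Leg distances:
A→B: 393.8 km
B→C: 80.6 km
C→D: 604.6 km
D→E: 117.4 km
E→F: 744.6 km
The shortest leg is B–C at 80.6 km.

B–C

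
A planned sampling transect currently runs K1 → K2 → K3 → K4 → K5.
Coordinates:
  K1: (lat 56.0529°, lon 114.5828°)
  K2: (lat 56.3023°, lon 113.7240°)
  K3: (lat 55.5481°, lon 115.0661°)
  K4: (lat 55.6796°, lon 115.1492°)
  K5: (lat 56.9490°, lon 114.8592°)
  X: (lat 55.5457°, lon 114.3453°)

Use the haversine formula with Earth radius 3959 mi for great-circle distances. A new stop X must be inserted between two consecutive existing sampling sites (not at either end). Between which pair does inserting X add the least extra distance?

between K2 and K3

Added distance for inserting X between each consecutive pair:
K1–K2: 56.5 mi
K2–K3: 12.1 mi
K3–K4: 51.2 mi
K4–K5: 43.2 mi
Smallest added distance is 12.1 mi, inserting between K2 and K3.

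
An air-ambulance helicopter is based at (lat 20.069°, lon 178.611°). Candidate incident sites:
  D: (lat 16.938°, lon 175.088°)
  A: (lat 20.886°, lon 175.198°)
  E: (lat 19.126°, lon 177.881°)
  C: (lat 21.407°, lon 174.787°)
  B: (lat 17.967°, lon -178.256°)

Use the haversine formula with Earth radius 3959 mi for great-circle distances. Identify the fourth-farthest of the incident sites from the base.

A

Distance to each, sorted:
D: 316.3 mi
C: 263.8 mi
B: 251.0 mi
A: 228.0 mi
E: 80.6 mi
The fourth-farthest is A at 228.0 mi.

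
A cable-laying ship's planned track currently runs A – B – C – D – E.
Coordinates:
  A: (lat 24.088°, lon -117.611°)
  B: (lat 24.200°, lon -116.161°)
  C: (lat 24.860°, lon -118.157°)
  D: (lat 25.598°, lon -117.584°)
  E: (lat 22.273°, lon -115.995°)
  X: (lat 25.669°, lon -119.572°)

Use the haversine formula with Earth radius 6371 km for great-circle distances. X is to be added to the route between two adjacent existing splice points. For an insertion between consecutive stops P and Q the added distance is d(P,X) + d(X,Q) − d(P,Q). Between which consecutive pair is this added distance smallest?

between C and D

Added distance for inserting X between each consecutive pair:
A–B: 497.7 km
B–C: 334.2 km
C–D: 267.5 km
D–E: 320.1 km
Smallest added distance is 267.5 km, inserting between C and D.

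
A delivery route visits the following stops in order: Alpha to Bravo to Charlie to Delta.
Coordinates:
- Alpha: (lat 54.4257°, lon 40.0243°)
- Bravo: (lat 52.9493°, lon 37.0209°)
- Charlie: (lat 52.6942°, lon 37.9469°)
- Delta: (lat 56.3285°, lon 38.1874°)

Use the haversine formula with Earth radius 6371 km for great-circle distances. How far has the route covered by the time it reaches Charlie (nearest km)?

Leg distances:
Alpha→Bravo: 257.0 km  (cumulative 257.0 km)
Bravo→Charlie: 68.4 km  (cumulative 325.4 km)
Cumulative distance at Charlie ≈ 325 km.

325 km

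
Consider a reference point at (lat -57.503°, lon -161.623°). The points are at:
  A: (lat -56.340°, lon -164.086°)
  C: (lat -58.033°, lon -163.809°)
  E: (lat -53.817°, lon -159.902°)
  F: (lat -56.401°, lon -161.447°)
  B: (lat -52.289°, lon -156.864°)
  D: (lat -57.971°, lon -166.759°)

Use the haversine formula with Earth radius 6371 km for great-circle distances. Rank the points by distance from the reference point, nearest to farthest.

Distance from the reference point at (lat -57.503°, lon -161.623°) to each:
F (lat -56.401°, lon -161.447°): 123.0 km
C (lat -58.033°, lon -163.809°): 142.4 km
A (lat -56.340°, lon -164.086°): 197.6 km
D (lat -57.971°, lon -166.759°): 309.2 km
E (lat -53.817°, lon -159.902°): 423.8 km
B (lat -52.289°, lon -156.864°): 654.4 km

F, C, A, D, E, B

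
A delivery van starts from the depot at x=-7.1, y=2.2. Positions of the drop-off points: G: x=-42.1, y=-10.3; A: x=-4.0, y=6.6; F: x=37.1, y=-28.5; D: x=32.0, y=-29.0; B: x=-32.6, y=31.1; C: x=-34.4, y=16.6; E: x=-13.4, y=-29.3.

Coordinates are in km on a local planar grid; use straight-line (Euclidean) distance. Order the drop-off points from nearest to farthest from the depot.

A, C, E, G, B, D, F

Computing each straight-line distance from x=-7.1, y=2.2:
A x=-4.0, y=6.6: 5.4 km
C x=-34.4, y=16.6: 30.9 km
E x=-13.4, y=-29.3: 32.1 km
G x=-42.1, y=-10.3: 37.2 km
B x=-32.6, y=31.1: 38.5 km
D x=32.0, y=-29.0: 50.0 km
F x=37.1, y=-28.5: 53.8 km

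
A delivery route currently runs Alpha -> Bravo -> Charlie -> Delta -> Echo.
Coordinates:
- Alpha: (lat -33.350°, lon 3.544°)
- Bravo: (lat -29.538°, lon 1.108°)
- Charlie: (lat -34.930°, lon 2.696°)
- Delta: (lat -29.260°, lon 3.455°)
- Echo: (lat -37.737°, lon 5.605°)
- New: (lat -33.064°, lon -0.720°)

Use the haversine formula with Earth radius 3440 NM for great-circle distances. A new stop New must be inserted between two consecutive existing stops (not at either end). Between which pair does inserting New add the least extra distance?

between Bravo and Charlie

Added distance for inserting New between each consecutive pair:
Alpha–Bravo: 185.7 NM
Bravo–Charlie: 101.5 NM
Charlie–Delta: 174.3 NM
Delta–Echo: 210.7 NM
Smallest added distance is 101.5 NM, inserting between Bravo and Charlie.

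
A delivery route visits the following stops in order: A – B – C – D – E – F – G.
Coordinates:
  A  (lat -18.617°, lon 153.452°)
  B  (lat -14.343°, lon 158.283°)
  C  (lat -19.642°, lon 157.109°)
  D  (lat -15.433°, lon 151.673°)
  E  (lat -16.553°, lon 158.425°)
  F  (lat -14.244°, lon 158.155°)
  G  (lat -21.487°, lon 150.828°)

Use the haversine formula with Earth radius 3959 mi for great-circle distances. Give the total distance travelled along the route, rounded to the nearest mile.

2581 mi

Leg distances:
A→B: 435.4 mi  (cumulative 435.4 mi)
B→C: 374.3 mi  (cumulative 809.7 mi)
C→D: 461.3 mi  (cumulative 1271.0 mi)
D→E: 455.1 mi  (cumulative 1726.1 mi)
E→F: 160.6 mi  (cumulative 1886.6 mi)
F→G: 694.4 mi  (cumulative 2581.1 mi)
Total route length ≈ 2581 mi.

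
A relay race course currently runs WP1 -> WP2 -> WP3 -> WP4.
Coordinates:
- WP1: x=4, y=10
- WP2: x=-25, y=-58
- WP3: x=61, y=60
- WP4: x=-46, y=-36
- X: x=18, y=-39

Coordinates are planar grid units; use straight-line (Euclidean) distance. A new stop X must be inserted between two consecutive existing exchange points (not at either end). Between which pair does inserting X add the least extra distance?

Added distance for inserting X between each consecutive pair:
WP1–WP2: 24.0
WP2–WP3: 8.9
WP3–WP4: 28.3
Smallest added distance is 8.9, inserting between WP2 and WP3.

between WP2 and WP3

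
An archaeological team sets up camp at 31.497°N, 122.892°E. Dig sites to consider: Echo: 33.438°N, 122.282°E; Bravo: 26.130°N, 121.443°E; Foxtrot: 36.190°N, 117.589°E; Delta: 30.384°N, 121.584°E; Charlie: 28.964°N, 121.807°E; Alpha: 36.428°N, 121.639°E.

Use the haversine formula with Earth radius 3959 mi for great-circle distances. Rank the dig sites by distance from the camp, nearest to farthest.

Distances from the camp:
Delta 30.384°N, 121.584°E: 109.2 mi
Echo 33.438°N, 122.282°E: 138.8 mi
Charlie 28.964°N, 121.807°E: 186.6 mi
Alpha 36.428°N, 121.639°E: 348.2 mi
Bravo 26.130°N, 121.443°E: 381.1 mi
Foxtrot 36.190°N, 117.589°E: 444.6 mi

Delta, Echo, Charlie, Alpha, Bravo, Foxtrot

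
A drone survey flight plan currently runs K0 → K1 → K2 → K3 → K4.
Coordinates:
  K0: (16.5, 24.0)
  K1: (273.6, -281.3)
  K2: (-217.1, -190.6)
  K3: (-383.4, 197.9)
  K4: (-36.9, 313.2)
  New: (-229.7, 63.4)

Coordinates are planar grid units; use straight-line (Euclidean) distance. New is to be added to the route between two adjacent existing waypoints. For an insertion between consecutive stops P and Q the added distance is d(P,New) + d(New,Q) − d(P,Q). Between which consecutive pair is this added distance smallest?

between K2 and K3

Added distance for inserting New between each consecutive pair:
K0–K1: 460.2
K1–K2: 365.3
K2–K3: 36.0
K3–K4: 154.6
Smallest added distance is 36.0, inserting between K2 and K3.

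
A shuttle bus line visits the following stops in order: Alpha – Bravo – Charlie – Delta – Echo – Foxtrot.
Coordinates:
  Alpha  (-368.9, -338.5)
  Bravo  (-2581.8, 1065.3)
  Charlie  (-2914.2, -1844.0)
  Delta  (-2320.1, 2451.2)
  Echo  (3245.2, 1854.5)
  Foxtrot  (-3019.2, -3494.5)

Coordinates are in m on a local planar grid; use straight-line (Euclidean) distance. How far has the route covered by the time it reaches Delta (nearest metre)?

Leg distances:
Alpha→Bravo: 2620.6 m  (cumulative 2620.6 m)
Bravo→Charlie: 2928.2 m  (cumulative 5548.8 m)
Charlie→Delta: 4336.1 m  (cumulative 9884.9 m)
Cumulative distance at Delta ≈ 9885 m.

9885 m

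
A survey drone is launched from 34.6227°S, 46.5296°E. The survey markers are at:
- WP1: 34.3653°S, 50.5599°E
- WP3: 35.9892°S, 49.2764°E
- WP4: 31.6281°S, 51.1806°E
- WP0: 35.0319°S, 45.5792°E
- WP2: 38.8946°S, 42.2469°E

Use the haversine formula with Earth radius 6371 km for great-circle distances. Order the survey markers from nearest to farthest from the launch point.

WP0, WP3, WP1, WP4, WP2

Computing each great-circle distance from 34.6227°S, 46.5296°E:
WP0 35.0319°S, 45.5792°E: 98.0 km
WP3 35.9892°S, 49.2764°E: 291.9 km
WP1 34.3653°S, 50.5599°E: 370.4 km
WP4 31.6281°S, 51.1806°E: 546.2 km
WP2 38.8946°S, 42.2469°E: 609.1 km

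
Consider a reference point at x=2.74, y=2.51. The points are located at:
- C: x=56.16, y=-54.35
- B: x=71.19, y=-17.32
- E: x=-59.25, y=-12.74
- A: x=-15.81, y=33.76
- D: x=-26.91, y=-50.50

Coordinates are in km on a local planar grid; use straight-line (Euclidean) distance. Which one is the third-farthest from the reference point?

Distance to each, sorted:
C: 78.0 km
B: 71.3 km
E: 63.8 km
D: 60.7 km
A: 36.3 km
The third-farthest is E at 63.8 km.

E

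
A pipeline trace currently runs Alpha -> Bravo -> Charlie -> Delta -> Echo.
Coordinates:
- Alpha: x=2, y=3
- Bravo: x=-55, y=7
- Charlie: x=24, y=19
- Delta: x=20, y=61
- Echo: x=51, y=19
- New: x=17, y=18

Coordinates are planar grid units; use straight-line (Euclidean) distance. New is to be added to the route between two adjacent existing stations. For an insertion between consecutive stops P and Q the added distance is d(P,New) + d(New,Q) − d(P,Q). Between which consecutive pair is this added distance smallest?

Added distance for inserting New between each consecutive pair:
Alpha–Bravo: 36.9
Bravo–Charlie: 0.0
Charlie–Delta: 8.0
Delta–Echo: 24.9
Smallest added distance is 0.0, inserting between Bravo and Charlie.

between Bravo and Charlie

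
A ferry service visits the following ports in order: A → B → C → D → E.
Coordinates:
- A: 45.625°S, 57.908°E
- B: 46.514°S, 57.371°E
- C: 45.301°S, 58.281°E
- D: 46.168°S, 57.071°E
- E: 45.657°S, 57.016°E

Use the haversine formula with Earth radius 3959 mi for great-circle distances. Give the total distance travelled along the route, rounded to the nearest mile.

Leg distances:
A→B: 66.6 mi  (cumulative 66.6 mi)
B→C: 94.5 mi  (cumulative 161.1 mi)
C→D: 83.6 mi  (cumulative 244.8 mi)
D→E: 35.4 mi  (cumulative 280.2 mi)
Total route length ≈ 280 mi.

280 mi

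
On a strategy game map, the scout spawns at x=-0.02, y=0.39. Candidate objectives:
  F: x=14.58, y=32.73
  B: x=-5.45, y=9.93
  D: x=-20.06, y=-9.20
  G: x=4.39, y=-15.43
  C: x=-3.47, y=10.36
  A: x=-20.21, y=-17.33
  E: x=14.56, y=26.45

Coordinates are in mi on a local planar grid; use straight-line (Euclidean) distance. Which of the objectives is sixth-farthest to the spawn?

B

Distances from the spawn (x=-0.02, y=0.39):
F: 35.5 mi
E: 29.9 mi
A: 26.9 mi
D: 22.2 mi
G: 16.4 mi
B: 11.0 mi
C: 10.6 mi
The sixth-farthest is B at 11.0 mi.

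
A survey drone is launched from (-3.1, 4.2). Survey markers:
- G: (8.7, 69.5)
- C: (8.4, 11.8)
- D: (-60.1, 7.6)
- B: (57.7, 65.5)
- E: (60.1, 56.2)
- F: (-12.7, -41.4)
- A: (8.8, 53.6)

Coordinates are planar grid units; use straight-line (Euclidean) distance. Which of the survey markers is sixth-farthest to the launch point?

Distances from the launch point ((-3.1, 4.2)):
B: 86.3
E: 81.8
G: 66.4
D: 57.1
A: 50.8
F: 46.6
C: 13.8
The sixth-farthest is F at 46.6.

F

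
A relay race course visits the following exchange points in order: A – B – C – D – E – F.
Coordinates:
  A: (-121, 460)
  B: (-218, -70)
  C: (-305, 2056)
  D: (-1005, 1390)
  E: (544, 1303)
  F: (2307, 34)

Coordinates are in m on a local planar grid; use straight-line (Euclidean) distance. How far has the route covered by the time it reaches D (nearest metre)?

Leg distances:
A→B: 538.8 m  (cumulative 538.8 m)
B→C: 2127.8 m  (cumulative 2666.6 m)
C→D: 966.2 m  (cumulative 3632.8 m)
Cumulative distance at D ≈ 3633 m.

3633 m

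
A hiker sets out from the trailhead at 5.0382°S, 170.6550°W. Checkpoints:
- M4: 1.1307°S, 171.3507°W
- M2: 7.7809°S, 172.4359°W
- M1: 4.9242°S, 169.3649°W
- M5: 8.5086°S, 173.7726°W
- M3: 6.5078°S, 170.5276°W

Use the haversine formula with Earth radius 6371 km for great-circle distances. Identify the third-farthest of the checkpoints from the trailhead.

Distance to each, sorted:
M5: 517.1 km
M4: 441.3 km
M2: 362.9 km
M3: 164.0 km
M1: 143.5 km
The third-farthest is M2 at 362.9 km.

M2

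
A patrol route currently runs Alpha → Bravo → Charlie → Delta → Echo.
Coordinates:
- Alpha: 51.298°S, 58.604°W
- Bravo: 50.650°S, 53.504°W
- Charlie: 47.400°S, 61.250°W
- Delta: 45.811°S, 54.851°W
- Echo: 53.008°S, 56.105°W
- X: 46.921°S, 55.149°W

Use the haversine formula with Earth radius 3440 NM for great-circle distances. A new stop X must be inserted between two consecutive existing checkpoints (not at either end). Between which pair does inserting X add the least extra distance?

Added distance for inserting X between each consecutive pair:
Alpha–Bravo: 332.2 NM
Bravo–Charlie: 122.0 NM
Charlie–Delta: 37.9 NM
Delta–Echo: 0.2 NM
Smallest added distance is 0.2 NM, inserting between Delta and Echo.

between Delta and Echo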